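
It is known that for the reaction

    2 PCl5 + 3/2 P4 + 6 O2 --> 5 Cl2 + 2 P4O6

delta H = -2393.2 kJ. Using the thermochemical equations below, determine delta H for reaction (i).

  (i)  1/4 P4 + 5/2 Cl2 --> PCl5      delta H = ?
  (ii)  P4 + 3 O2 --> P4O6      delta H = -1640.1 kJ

delta H = -443.5 kJ

(i) reversed and × 2 (reverse to put PCl5 on the reactant side; ×2 to match 2 PCl5 in the target): contributes −2·x
(ii) × 2 (×2 to match 2 P4O6 in the target): (2)·(-1640.1) = -3280.2 kJ
-2393.2 = (-3280.2) − 2·x
x = (-2393.2 − (-3280.2)) / (-2) = -443.5 kJ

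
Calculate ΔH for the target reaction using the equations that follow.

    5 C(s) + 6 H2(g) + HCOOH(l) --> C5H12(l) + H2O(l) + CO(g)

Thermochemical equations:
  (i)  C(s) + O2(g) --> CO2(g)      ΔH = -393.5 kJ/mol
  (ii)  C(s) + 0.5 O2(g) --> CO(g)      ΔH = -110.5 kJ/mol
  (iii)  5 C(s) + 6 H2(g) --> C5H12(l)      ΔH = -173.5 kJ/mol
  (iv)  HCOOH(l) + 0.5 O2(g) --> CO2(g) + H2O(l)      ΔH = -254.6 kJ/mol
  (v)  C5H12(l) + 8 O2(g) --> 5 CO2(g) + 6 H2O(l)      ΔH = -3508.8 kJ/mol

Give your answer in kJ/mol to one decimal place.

ΔH = -145.1 kJ/mol

(i) reversed: +393.5 kJ/mol
(ii) as written (CO(g) already on the product side): -110.5 kJ/mol
(iii) as written (H2(g) already on the reactant side): -173.5 kJ/mol
(iv) as written (HCOOH(l) already on the reactant side): -254.6 kJ/mol
(v): not needed.
Combining the equations, ΔH = (+393.5) + (-110.5) + (-173.5) + (-254.6) = -145.1 kJ/mol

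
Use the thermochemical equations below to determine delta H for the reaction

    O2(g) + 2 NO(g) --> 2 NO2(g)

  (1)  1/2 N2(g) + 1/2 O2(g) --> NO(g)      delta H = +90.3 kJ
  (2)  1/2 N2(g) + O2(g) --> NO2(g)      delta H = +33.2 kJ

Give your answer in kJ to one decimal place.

delta H = -114.2 kJ

(1) reversed and × 2 (NO(g) must end up as a reactant; ×2 to match 2 NO(g) in the target): (-2)·(+90.3) = -180.6 kJ
(2) × 2 (×2 to match 2 NO2(g) in the target): (2)·(+33.2) = +66.4 kJ
Combining the equations, delta H = (-2)·(+90.3) + (2)·(+33.2) = -114.2 kJ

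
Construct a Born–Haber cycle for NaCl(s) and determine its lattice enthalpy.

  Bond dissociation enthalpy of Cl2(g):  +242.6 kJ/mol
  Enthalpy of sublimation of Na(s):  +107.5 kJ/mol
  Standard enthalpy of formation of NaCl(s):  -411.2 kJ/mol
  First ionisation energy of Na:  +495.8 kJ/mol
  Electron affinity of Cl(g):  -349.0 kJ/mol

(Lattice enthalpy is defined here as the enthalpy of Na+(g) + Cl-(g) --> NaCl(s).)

U = -786.8 kJ/mol

ΔHf° = 1·ΔHsub + 1·(ΣIE) + 1/2·D(Cl2) + 1·EA + U
-411.2 = 1·(+107.5) + 1·(+495.8) + 1/2·(+242.6) + 1·(-349.0) + U
U = -411.2 − (+375.6) = -786.8 kJ/mol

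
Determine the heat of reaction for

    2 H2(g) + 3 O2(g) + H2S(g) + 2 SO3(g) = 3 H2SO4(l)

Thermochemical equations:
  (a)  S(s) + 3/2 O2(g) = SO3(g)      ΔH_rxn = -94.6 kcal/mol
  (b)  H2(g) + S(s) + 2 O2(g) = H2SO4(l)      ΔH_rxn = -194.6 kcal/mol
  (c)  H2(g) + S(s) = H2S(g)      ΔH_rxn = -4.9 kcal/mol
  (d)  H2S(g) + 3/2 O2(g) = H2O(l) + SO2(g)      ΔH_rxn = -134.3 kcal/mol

ΔH_rxn = -389.7 kcal/mol

(a) reversed and × 2 (SO3(g) must end up as a reactant; scale by 2 for the 2 SO3(g)): (-2)·(-94.6) = +189.2 kcal/mol
(b) × 3 (scale by 3 for the 3 H2SO4(l)): (3)·(-194.6) = -583.8 kcal/mol
(c) reversed: +4.9 kcal/mol
(d): not needed (H2O(l) appears nowhere else).
By Hess's law, ΔH_rxn = (-2)·(-94.6) + (3)·(-194.6) + (-1)·(-4.9) = -389.7 kcal/mol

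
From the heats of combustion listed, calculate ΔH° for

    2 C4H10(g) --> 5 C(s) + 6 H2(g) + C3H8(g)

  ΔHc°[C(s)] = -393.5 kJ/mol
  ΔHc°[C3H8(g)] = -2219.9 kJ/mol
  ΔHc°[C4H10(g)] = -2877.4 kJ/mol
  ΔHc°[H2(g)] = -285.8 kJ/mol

Using ΔH = Σ nΔHc°(reactants) − Σ nΔHc°(products):
= [2·(-2877.4)] − [5·(-393.5) + 6·(-285.8) + 1·(-2219.9)]
= 147.4 kJ/mol

ΔH° = 147.4 kJ/mol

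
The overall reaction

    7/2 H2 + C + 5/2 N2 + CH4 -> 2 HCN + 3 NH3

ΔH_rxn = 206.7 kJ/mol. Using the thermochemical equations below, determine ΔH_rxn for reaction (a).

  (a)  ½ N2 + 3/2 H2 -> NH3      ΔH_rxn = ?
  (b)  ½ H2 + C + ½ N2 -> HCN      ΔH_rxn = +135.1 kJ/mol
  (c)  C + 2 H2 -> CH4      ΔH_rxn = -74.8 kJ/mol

(a) × 3: contributes 3·x
(b) × 2: (2)·(+135.1) = +270.2 kJ/mol
(c) reversed: +74.8 kJ/mol
+206.7 = (+270.2) + (+74.8) + 3·x
x = (+206.7 − (+345.0)) / (3) = -46.1 kJ/mol

ΔH_rxn = -46.1 kJ/mol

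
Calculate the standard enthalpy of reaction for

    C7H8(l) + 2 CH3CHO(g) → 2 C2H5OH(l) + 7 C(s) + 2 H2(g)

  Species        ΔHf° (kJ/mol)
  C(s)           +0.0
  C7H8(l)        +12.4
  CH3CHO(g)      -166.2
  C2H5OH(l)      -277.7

ΔHrxn = -235.4 kJ/mol

Products: 2·(-277.7) + 7·(+0.0) + 2·(+0.0) = -555.4
Reactants: 1·(+12.4) + 2·(-166.2) = -320.0
ΔHrxn = (-555.4) − (-320.0) = -235.4 kJ/mol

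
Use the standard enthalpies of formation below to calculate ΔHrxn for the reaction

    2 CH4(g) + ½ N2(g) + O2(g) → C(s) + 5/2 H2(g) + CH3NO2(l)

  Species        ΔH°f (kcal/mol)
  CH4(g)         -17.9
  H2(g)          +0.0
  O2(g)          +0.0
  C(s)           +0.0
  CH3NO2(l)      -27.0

ΔHrxn = 8.8 kcal/mol

Products: 1·(+0.0) + 5/2·(+0.0) + 1·(-27.0) = -27.0
Reactants: 2·(-17.9) + 1/2·(+0.0) + 1·(+0.0) = -35.8
ΔHrxn = (-27.0) − (-35.8) = 8.8 kcal/mol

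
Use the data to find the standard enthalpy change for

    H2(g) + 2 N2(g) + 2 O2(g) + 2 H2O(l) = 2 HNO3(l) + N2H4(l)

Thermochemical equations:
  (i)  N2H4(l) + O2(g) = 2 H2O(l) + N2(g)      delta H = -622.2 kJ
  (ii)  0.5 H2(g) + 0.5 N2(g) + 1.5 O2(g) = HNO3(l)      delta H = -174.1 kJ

delta H = 274.0 kJ

(i) reversed: +622.2 kJ
(ii) × 2: (2)·(-174.1) = -348.2 kJ
Since enthalpy is a state function, delta H = (+622.2) + (-348.2) = 274.0 kJ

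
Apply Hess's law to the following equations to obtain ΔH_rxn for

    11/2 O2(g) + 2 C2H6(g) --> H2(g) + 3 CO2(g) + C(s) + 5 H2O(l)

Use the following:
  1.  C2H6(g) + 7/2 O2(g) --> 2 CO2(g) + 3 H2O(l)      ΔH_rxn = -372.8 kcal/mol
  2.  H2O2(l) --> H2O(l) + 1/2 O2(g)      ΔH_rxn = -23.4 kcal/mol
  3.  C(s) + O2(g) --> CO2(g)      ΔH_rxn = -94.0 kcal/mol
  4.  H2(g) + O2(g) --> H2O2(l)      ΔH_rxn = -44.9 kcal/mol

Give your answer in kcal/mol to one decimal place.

ΔH_rxn = -583.3 kcal/mol

eq. 1 × 2: (2)·(-372.8) = -745.6 kcal/mol
eq. 2 reversed: +23.4 kcal/mol
eq. 3 reversed: +94.0 kcal/mol
eq. 4 reversed: +44.9 kcal/mol
Summing the manipulated equations, ΔH_rxn = (2)·(-372.8) + (-1)·(-23.4) + (-1)·(-94.0) + (-1)·(-44.9) = -583.3 kcal/mol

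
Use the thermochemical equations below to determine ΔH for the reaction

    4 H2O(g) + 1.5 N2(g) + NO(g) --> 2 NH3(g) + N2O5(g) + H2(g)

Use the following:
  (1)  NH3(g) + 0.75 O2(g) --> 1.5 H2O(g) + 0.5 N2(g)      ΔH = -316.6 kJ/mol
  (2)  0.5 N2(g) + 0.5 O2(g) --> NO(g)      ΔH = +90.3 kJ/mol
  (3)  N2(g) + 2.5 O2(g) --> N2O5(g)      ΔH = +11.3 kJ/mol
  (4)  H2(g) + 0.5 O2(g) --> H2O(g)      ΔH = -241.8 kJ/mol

(1) reversed and × 2: (-2)·(-316.6) = +633.2 kJ/mol
(2) reversed: -90.3 kJ/mol
(3) as written: +11.3 kJ/mol
(4) reversed: +241.8 kJ/mol
Combining the equations, ΔH = (-2)·(-316.6) + (-1)·(+90.3) + (1)·(+11.3) + (-1)·(-241.8) = 796.0 kJ/mol

ΔH = 796.0 kJ/mol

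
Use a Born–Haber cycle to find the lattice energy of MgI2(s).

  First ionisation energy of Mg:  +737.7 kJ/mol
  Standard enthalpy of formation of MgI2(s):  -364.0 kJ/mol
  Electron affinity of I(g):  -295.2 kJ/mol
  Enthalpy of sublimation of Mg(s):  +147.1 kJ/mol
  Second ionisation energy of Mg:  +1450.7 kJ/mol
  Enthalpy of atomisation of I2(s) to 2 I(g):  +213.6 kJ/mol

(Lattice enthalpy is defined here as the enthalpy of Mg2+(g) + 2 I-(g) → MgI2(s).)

ΔHf° = 1·ΔHsub + 1·(ΣIE) + 1·D(I2) + 2·EA + U
-364.0 = 1·(+147.1) + 1·(+2188.4) + 1·(+213.6) + 2·(-295.2) + U
U = -364.0 − (+1958.7) = -2322.7 kJ/mol

U = -2322.7 kJ/mol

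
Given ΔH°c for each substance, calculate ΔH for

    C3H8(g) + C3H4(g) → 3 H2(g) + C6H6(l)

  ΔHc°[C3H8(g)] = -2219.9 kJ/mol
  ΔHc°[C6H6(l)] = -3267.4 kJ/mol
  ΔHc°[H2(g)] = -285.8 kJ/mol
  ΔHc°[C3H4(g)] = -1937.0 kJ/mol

ΔH = -32.1 kJ/mol

With combustion enthalpies, reactants minus products:
= [1·(-2219.9) + 1·(-1937.0)] − [3·(-285.8) + 1·(-3267.4)]
= -32.1 kJ/mol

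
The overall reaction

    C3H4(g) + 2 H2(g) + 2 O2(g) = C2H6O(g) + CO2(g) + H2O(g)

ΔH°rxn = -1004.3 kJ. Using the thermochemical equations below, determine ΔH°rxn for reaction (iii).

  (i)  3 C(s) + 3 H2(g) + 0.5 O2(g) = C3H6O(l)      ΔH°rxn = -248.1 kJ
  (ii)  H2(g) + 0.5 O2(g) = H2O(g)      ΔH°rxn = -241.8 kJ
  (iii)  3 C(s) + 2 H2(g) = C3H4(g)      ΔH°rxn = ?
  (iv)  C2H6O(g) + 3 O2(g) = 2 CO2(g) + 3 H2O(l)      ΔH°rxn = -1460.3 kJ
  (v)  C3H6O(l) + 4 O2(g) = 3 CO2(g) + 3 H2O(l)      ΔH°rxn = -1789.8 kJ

ΔH°rxn = 184.9 kJ

(i) as written: -248.1 kJ
(ii) as written: -241.8 kJ
(iii) reversed: contributes −x
(iv) reversed: +1460.3 kJ
(v) as written: -1789.8 kJ
-1004.3 = (-248.1) + (-241.8) + (+1460.3) + (-1789.8) − x
x = (-1004.3 − (-819.4)) / (-1) = 184.9 kJ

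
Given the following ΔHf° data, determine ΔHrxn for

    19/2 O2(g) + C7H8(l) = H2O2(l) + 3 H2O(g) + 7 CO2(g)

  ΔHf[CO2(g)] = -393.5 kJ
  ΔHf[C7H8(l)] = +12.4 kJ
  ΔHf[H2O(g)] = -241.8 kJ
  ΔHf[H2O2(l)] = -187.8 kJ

ΔHrxn = -3680.1 kJ

Products: 1·(-187.8) + 3·(-241.8) + 7·(-393.5) = -3667.7
Reactants: 19/2·(+0.0) + 1·(+12.4) = +12.4
ΔHrxn = (-3667.7) − (+12.4) = -3680.1 kJ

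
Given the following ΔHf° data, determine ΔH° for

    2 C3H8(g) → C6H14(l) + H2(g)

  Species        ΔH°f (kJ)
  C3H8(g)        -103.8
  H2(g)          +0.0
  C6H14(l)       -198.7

ΔH° = 8.9 kJ

Products: 1·(-198.7) + 1·(+0.0) = -198.7
Reactants: 2·(-103.8) = -207.6
ΔH° = (-198.7) − (-207.6) = 8.9 kJ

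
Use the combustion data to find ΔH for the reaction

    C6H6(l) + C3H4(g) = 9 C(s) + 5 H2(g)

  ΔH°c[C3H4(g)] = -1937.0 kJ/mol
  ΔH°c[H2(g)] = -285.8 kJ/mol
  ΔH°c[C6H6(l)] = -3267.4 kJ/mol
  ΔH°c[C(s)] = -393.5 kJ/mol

Using ΔH = Σ nΔHc°(reactants) − Σ nΔHc°(products):
= [1·(-3267.4) + 1·(-1937.0)] − [9·(-393.5) + 5·(-285.8)]
= -233.9 kJ/mol

ΔH = -233.9 kJ/mol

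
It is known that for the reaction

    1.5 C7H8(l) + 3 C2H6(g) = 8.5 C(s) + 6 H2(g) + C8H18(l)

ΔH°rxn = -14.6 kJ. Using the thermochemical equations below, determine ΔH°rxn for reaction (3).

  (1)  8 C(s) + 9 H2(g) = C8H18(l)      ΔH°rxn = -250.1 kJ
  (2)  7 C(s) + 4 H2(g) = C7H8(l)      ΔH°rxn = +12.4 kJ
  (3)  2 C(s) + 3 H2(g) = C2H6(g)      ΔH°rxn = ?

(1) as written (C8H18(l) already on the product side): -250.1 kJ
(2) reversed and × 3/2 (C7H8(l) must end up as a reactant; ×3/2 to match 3/2 C7H8(l) in the target): (-3/2)·(+12.4) = -18.6 kJ
(3) reversed and × 3 (C2H6(g) must end up as a reactant; scale by 3 for the 3 C2H6(g)): contributes −3·x
-14.6 = (-250.1) + (-18.6) − 3·x
x = (-14.6 − (-268.7)) / (-3) = -84.7 kJ

ΔH°rxn = -84.7 kJ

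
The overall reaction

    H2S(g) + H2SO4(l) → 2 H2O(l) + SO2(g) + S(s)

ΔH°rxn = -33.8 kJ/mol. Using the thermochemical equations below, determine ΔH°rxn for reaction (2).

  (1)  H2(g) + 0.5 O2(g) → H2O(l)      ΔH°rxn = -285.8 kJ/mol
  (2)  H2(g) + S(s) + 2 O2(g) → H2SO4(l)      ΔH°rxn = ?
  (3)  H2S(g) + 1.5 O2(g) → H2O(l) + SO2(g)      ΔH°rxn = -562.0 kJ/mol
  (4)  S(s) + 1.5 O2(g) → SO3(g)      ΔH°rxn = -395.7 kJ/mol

(1) as written: -285.8 kJ/mol
(2) reversed (H2SO4(l) must end up as a reactant): contributes −x
(3) as written (H2S(g) already on the reactant side): -562.0 kJ/mol
(4): not needed (SO3(g) appears nowhere else).
-33.8 = (-285.8) + (-562.0) − x
x = (-33.8 − (-847.8)) / (-1) = -814.0 kJ/mol

ΔH°rxn = -814.0 kJ/mol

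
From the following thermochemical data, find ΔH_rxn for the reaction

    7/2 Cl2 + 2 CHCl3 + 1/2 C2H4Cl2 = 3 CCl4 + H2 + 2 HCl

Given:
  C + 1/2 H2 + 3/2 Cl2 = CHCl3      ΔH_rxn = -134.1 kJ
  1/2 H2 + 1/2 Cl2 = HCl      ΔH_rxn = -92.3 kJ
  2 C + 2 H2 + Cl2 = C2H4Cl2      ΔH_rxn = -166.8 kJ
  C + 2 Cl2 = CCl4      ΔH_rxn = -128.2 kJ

equation 1 reversed and × 2 (CHCl3 must end up as a reactant; ×2 to match 2 CHCl3 in the target): (-2)·(-134.1) = +268.2 kJ
equation 2 × 2 (scale by 2 for the 2 HCl): (2)·(-92.3) = -184.6 kJ
equation 3 reversed and × 1/2 (C2H4Cl2 must end up as a reactant; ×1/2 to match 1/2 C2H4Cl2 in the target): (-1/2)·(-166.8) = +83.4 kJ
equation 4 × 3 (×3 to match 3 CCl4 in the target): (3)·(-128.2) = -384.6 kJ
ΔH_rxn = (-2)·(-134.1) + (2)·(-92.3) + (-1/2)·(-166.8) + (3)·(-128.2) = -217.6 kJ

ΔH_rxn = -217.6 kJ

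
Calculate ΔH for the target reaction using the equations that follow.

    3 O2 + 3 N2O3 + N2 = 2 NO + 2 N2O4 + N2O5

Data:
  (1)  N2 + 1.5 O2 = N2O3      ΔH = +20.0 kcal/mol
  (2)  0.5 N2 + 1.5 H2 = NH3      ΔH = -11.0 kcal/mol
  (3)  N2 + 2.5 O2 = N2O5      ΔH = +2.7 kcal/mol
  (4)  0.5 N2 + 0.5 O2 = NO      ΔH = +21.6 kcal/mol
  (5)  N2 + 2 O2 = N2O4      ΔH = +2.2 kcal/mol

(1) reversed and × 3: (-3)·(+20.0) = -60.0 kcal/mol
(2): not needed.
(3) as written: +2.7 kcal/mol
(4) × 2: (2)·(+21.6) = +43.2 kcal/mol
(5) × 2: (2)·(+2.2) = +4.4 kcal/mol
ΔH = (-60.0) + (+2.7) + (+43.2) + (+4.4) = -9.7 kcal/mol

ΔH = -9.7 kcal/mol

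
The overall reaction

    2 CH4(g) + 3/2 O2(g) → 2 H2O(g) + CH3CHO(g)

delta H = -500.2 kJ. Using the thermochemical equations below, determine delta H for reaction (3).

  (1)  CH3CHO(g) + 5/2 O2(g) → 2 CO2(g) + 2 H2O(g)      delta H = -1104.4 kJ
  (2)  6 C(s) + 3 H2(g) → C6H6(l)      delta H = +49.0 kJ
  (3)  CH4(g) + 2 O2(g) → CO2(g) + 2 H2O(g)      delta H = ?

delta H = -802.3 kJ

(1) reversed: +1104.4 kJ
(2): not needed.
(3) × 2: contributes 2·x
-500.2 = (+1104.4) + 2·x
x = (-500.2 − (+1104.4)) / (2) = -802.3 kJ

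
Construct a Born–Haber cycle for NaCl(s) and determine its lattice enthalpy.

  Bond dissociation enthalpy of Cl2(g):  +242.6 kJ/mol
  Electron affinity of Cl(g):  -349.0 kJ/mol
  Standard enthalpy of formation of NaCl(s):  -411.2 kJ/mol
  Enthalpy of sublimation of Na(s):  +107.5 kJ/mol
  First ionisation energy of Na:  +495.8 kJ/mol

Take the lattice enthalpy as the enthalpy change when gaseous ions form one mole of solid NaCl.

U = -786.8 kJ/mol

ΔHf° = 1·ΔHsub + 1·(ΣIE) + 1/2·D(Cl2) + 1·EA + U
-411.2 = 1·(+107.5) + 1·(+495.8) + 1/2·(+242.6) + 1·(-349.0) + U
U = -411.2 − (+375.6) = -786.8 kJ/mol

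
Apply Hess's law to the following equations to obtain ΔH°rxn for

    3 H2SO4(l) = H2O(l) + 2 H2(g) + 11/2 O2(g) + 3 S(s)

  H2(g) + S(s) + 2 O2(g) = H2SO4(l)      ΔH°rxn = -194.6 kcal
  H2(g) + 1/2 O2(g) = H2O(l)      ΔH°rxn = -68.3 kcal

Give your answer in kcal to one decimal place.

ΔH°rxn = 515.5 kcal

equation 1 reversed and × 3: (-3)·(-194.6) = +583.8 kcal
equation 2 as written: -68.3 kcal
By Hess's law, ΔH°rxn = (-3)·(-194.6) + (1)·(-68.3) = 515.5 kcal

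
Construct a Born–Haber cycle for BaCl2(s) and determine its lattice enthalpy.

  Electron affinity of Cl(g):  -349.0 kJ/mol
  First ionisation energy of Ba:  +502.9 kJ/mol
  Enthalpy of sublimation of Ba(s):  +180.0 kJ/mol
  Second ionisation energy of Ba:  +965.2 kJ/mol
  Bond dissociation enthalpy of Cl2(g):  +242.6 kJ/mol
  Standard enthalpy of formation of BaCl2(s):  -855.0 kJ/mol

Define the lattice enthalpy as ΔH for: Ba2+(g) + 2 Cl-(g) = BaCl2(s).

ΔHf° = 1·ΔHsub + 1·(ΣIE) + 1·D(Cl2) + 2·EA + U
-855.0 = 1·(+180.0) + 1·(+1468.1) + 1·(+242.6) + 2·(-349.0) + U
U = -855.0 − (+1192.7) = -2047.7 kJ/mol

U = -2047.7 kJ/mol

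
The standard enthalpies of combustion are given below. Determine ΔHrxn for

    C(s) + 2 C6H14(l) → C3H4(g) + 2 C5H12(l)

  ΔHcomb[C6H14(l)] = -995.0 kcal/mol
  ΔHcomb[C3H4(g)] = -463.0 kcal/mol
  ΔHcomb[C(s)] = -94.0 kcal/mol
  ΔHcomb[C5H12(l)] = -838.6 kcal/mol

ΔHrxn = 56.2 kcal/mol

With combustion enthalpies, reactants minus products:
= [1·(-94.0) + 2·(-995.0)] − [1·(-463.0) + 2·(-838.6)]
= 56.2 kcal/mol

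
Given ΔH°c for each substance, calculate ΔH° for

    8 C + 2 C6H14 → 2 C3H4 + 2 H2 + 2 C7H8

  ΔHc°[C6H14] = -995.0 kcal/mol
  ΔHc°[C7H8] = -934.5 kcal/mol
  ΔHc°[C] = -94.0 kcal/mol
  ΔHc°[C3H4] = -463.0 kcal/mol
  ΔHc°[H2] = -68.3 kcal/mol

With combustion enthalpies, reactants minus products:
= [8·(-94.0) + 2·(-995.0)] − [2·(-463.0) + 2·(-68.3) + 2·(-934.5)]
= 189.6 kcal/mol

ΔH° = 189.6 kcal/mol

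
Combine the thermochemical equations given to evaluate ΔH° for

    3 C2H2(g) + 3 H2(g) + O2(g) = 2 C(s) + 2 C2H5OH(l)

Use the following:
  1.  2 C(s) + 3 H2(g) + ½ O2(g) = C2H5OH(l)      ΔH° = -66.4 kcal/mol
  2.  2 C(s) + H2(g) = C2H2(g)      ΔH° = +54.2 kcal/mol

ΔH° = -295.4 kcal/mol

eq. 1 × 2: (2)·(-66.4) = -132.8 kcal/mol
eq. 2 reversed and × 3: (-3)·(+54.2) = -162.6 kcal/mol
ΔH° = (2)·(-66.4) + (-3)·(+54.2) = -295.4 kcal/mol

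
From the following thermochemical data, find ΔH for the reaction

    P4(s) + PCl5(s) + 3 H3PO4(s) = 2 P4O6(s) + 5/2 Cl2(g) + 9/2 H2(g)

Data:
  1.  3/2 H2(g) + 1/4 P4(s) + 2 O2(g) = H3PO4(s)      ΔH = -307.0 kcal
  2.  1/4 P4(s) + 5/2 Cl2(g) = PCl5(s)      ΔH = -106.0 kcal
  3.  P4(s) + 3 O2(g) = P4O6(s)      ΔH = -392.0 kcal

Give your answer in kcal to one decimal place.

eq. 1 reversed and × 3: (-3)·(-307.0) = +921.0 kcal
eq. 2 reversed: +106.0 kcal
eq. 3 × 2: (2)·(-392.0) = -784.0 kcal
ΔH = (+921.0) + (+106.0) + (-784.0) = 243.0 kcal

ΔH = 243.0 kcal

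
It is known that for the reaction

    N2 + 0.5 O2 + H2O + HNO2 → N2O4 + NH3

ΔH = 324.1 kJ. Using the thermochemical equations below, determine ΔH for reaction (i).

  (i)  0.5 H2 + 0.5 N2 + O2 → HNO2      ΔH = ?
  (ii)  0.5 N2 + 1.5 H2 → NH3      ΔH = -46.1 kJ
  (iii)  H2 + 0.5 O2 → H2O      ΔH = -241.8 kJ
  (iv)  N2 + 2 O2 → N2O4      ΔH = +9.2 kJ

ΔH = -119.2 kJ

(i) reversed (reverse to put HNO2 on the reactant side): contributes −x
(ii) as written (NH3 already on the product side): -46.1 kJ
(iii) reversed (H2O must end up as a reactant): +241.8 kJ
(iv) as written (N2O4 already on the product side): +9.2 kJ
+324.1 = (-46.1) + (+241.8) + (+9.2) − x
x = (+324.1 − (+204.9)) / (-1) = -119.2 kJ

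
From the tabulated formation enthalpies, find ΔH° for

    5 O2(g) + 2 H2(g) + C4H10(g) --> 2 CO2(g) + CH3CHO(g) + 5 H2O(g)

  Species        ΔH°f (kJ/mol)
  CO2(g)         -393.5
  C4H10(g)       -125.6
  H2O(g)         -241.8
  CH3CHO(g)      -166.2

ΔH° = -2036.6 kJ/mol

ΔH°rxn = Σ nΔHf°(products) − Σ nΔHf°(reactants).
Products: 2·(-393.5) + 1·(-166.2) + 5·(-241.8) = -2162.2
Reactants: 5·(+0.0) + 2·(+0.0) + 1·(-125.6) = -125.6
ΔH° = (-2162.2) − (-125.6) = -2036.6 kJ/mol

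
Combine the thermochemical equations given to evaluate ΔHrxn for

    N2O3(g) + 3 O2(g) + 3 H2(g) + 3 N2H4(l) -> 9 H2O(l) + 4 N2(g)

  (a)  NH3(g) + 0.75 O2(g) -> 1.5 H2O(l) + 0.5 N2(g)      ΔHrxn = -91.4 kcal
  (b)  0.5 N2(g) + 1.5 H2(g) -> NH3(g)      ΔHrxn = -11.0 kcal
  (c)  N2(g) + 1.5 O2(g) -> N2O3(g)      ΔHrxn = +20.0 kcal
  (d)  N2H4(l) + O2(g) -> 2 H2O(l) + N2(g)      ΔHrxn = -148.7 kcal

(a) × 2: (2)·(-91.4) = -182.8 kcal
(b) × 2: (2)·(-11.0) = -22.0 kcal
(c) reversed: -20.0 kcal
(d) × 3: (3)·(-148.7) = -446.1 kcal
Combining the equations, ΔHrxn = (-182.8) + (-22.0) + (-20.0) + (-446.1) = -670.9 kcal

ΔHrxn = -670.9 kcal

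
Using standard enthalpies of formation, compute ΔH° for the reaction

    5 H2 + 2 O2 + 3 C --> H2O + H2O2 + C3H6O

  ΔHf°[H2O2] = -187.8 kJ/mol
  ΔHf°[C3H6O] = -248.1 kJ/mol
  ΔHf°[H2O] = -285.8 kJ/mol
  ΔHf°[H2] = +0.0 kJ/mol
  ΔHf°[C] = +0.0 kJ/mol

ΔH° = -721.7 kJ/mol

Products: 1·(-285.8) + 1·(-187.8) + 1·(-248.1) = -721.7
Reactants: 5·(+0.0) + 2·(+0.0) + 3·(+0.0) = +0.0
ΔH° = (-721.7) − (+0.0) = -721.7 kJ/mol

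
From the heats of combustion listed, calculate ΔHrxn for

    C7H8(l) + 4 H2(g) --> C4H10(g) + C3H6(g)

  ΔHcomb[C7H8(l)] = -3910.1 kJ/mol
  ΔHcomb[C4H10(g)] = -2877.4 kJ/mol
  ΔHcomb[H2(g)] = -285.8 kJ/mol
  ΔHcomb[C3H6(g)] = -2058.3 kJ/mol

Using ΔH = Σ nΔHc°(reactants) − Σ nΔHc°(products):
= [1·(-3910.1) + 4·(-285.8)] − [1·(-2877.4) + 1·(-2058.3)]
= -117.6 kJ/mol

ΔHrxn = -117.6 kJ/mol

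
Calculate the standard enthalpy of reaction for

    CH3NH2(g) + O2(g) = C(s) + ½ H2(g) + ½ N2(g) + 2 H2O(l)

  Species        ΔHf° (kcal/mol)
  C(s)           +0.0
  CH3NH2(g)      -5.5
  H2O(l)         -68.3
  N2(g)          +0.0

Products: 1·(+0.0) + 1/2·(+0.0) + 1/2·(+0.0) + 2·(-68.3) = -136.6
Reactants: 1·(-5.5) + 1·(+0.0) = -5.5
ΔH°rxn = (-136.6) − (-5.5) = -131.1 kcal/mol

ΔH°rxn = -131.1 kcal/mol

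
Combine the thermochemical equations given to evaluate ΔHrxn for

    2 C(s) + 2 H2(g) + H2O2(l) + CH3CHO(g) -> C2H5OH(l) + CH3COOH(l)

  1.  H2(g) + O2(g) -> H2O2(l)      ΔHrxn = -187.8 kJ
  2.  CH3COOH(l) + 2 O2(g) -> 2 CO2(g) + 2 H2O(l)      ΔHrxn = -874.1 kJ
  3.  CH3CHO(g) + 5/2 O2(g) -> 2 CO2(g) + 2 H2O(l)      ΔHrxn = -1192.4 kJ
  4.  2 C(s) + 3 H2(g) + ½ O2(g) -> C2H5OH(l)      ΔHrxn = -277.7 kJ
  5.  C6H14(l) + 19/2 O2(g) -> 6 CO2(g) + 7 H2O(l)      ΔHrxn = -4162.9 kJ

eq. 1 reversed (reverse to put H2O2(l) on the reactant side): +187.8 kJ
eq. 2 reversed (CH3COOH(l) must end up as a product): +874.1 kJ
eq. 3 as written (CH3CHO(g) already on the reactant side): -1192.4 kJ
eq. 4 as written (C2H5OH(l) already on the product side): -277.7 kJ
eq. 5: not needed (C6H14(l) appears nowhere else).
ΔHrxn = (+187.8) + (+874.1) + (-1192.4) + (-277.7) = -408.2 kJ

ΔHrxn = -408.2 kJ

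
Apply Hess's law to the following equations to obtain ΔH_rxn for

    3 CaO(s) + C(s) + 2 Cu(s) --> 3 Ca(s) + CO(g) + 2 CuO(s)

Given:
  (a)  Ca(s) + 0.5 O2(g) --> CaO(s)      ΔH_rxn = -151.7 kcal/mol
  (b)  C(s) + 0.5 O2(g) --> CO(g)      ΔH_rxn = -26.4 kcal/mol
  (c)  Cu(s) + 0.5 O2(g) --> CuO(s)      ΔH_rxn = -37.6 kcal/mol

(a) reversed and × 3: (-3)·(-151.7) = +455.1 kcal/mol
(b) as written: -26.4 kcal/mol
(c) × 2: (2)·(-37.6) = -75.2 kcal/mol
ΔH_rxn = (-3)·(-151.7) + (1)·(-26.4) + (2)·(-37.6) = 353.5 kcal/mol

ΔH_rxn = 353.5 kcal/mol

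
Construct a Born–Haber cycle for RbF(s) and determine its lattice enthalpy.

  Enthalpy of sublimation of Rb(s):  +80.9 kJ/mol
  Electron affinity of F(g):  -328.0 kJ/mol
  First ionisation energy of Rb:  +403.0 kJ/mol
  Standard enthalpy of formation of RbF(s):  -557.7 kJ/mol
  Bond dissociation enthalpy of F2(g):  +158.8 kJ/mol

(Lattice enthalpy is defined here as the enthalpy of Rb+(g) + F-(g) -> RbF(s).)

ΔHf° = 1·ΔHsub + 1·(ΣIE) + 1/2·D(F2) + 1·EA + U
-557.7 = 1·(+80.9) + 1·(+403.0) + 1/2·(+158.8) + 1·(-328.0) + U
U = -557.7 − (+235.3) = -793.0 kJ/mol

U = -793.0 kJ/mol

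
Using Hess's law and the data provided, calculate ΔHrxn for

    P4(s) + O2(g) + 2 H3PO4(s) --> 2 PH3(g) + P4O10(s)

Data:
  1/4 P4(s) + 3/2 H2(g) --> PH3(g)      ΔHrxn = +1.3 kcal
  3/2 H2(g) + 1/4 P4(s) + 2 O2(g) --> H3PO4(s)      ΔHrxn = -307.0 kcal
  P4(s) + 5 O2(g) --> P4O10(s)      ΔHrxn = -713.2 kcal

ΔHrxn = -96.6 kcal

equation 1 × 2: (2)·(+1.3) = +2.6 kcal
equation 2 reversed and × 2: (-2)·(-307.0) = +614.0 kcal
equation 3 as written: -713.2 kcal
Summing the manipulated equations, ΔHrxn = (2)·(+1.3) + (-2)·(-307.0) + (1)·(-713.2) = -96.6 kcal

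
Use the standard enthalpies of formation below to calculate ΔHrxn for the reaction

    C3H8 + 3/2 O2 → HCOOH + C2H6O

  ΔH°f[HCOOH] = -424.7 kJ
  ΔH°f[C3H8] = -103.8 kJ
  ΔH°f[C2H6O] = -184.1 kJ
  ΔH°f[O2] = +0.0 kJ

Products: 1·(-424.7) + 1·(-184.1) = -608.8
Reactants: 1·(-103.8) + 3/2·(+0.0) = -103.8
ΔHrxn = (-608.8) − (-103.8) = -505.0 kJ

ΔHrxn = -505.0 kJ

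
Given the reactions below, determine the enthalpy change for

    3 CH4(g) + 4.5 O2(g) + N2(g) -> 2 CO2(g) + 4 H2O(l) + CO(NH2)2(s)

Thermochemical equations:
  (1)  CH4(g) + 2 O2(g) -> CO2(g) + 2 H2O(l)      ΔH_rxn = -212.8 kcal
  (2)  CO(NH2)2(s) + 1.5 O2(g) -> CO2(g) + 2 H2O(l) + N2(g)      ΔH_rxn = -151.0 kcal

(1) × 3 (×3 to match 3 CH4(g) in the target): (3)·(-212.8) = -638.4 kcal
(2) reversed (reverse to put CO(NH2)2(s) on the product side): +151.0 kcal
ΔH_rxn = (-638.4) + (+151.0) = -487.4 kcal

ΔH_rxn = -487.4 kcal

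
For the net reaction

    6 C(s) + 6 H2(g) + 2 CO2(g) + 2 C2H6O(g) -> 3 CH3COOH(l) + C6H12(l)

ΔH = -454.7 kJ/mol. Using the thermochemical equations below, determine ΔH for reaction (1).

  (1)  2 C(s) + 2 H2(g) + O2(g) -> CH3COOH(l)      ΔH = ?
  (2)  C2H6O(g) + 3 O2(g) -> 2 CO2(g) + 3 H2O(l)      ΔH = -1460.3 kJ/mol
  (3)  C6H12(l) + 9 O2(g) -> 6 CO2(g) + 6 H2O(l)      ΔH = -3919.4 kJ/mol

ΔH = -484.5 kJ/mol

(1) × 3: contributes 3·x
(2) × 2: (2)·(-1460.3) = -2920.6 kJ/mol
(3) reversed: +3919.4 kJ/mol
-454.7 = (-2920.6) + (+3919.4) + 3·x
x = (-454.7 − (+998.8)) / (3) = -484.5 kJ/mol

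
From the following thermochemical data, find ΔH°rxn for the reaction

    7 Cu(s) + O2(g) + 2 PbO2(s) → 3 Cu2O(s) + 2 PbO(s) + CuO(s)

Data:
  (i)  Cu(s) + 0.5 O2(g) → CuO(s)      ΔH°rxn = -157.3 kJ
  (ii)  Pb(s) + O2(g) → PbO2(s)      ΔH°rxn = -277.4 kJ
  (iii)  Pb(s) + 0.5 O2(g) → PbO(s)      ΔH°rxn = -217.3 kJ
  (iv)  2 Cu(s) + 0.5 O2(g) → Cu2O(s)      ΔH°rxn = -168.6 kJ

ΔH°rxn = -542.9 kJ

(i) as written (CuO(s) already on the product side): -157.3 kJ
(ii) reversed and × 2 (reverse to put PbO2(s) on the reactant side; ×2 to match 2 PbO2(s) in the target): (-2)·(-277.4) = +554.8 kJ
(iii) × 2 (scale by 2 for the 2 PbO(s)): (2)·(-217.3) = -434.6 kJ
(iv) × 3 (×3 to match 3 Cu2O(s) in the target): (3)·(-168.6) = -505.8 kJ
Combining the equations, ΔH°rxn = (1)·(-157.3) + (-2)·(-277.4) + (2)·(-217.3) + (3)·(-168.6) = -542.9 kJ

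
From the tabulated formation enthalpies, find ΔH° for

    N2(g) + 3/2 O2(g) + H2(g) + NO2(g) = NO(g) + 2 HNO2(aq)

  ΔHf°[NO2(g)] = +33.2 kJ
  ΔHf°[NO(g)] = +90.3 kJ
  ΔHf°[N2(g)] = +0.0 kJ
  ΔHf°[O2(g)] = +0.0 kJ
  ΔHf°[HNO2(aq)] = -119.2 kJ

ΔH° = -181.3 kJ

Products: 1·(+90.3) + 2·(-119.2) = -148.1
Reactants: 1·(+0.0) + 3/2·(+0.0) + 1·(+0.0) + 1·(+33.2) = +33.2
ΔH° = (-148.1) − (+33.2) = -181.3 kJ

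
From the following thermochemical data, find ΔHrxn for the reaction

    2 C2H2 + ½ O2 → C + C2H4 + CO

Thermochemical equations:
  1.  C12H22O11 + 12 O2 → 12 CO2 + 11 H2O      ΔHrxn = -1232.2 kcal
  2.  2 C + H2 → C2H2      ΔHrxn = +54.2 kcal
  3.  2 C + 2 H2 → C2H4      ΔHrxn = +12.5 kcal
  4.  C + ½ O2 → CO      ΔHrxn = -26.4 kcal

eq. 1: not needed (C12H22O11 appears nowhere else).
eq. 2 reversed and × 2 (reverse to put C2H2 on the reactant side; ×2 to match 2 C2H2 in the target): (-2)·(+54.2) = -108.4 kcal
eq. 3 as written (C2H4 already on the product side): +12.5 kcal
eq. 4 as written (CO already on the product side): -26.4 kcal
ΔHrxn = (-2)·(+54.2) + (1)·(+12.5) + (1)·(-26.4) = -122.3 kcal

ΔHrxn = -122.3 kcal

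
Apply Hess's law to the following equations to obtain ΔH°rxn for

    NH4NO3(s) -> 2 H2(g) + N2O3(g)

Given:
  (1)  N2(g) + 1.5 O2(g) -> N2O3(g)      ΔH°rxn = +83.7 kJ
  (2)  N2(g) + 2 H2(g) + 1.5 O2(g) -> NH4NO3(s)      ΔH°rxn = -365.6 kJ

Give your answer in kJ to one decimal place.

(1) as written: +83.7 kJ
(2) reversed: +365.6 kJ
By Hess's law, ΔH°rxn = (1)·(+83.7) + (-1)·(-365.6) = 449.3 kJ

ΔH°rxn = 449.3 kJ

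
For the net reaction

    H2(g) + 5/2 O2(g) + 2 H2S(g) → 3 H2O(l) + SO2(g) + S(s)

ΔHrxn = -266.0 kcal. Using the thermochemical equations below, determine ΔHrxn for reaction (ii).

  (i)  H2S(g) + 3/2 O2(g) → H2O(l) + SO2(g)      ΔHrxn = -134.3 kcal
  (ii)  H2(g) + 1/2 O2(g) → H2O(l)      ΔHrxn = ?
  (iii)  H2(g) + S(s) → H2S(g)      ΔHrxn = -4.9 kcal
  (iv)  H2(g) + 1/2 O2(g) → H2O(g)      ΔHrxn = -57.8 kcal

(i) as written (SO2(g) already on the product side): -134.3 kcal
(ii) × 2: contributes 2·x
(iii) reversed (reverse to put S(s) on the product side): +4.9 kcal
(iv): not needed (H2O(g) appears nowhere else).
-266.0 = (-134.3) + (+4.9) + 2·x
x = (-266.0 − (-129.4)) / (2) = -68.3 kcal

ΔHrxn = -68.3 kcal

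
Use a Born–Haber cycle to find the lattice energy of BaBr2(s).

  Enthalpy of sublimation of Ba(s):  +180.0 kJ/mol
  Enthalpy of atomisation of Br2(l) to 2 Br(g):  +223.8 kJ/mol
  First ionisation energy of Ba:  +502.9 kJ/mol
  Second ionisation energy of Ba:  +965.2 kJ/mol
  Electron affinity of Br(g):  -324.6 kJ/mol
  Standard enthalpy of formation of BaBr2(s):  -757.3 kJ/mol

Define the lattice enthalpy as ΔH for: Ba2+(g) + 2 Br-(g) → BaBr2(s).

U = -1980.0 kJ/mol

ΔHf° = 1·ΔHsub + 1·(ΣIE) + 1·D(Br2) + 2·EA + U
-757.3 = 1·(+180.0) + 1·(+1468.1) + 1·(+223.8) + 2·(-324.6) + U
U = -757.3 − (+1222.7) = -1980.0 kJ/mol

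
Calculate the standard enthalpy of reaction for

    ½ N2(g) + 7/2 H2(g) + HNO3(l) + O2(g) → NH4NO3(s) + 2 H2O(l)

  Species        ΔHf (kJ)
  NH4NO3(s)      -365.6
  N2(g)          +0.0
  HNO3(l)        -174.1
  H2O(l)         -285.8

ΔH_rxn = -763.1 kJ

ΔH°rxn = Σ nΔHf°(products) − Σ nΔHf°(reactants).
Products: 1·(-365.6) + 2·(-285.8) = -937.2
Reactants: 1/2·(+0.0) + 7/2·(+0.0) + 1·(-174.1) + 1·(+0.0) = -174.1
ΔH_rxn = (-937.2) − (-174.1) = -763.1 kJ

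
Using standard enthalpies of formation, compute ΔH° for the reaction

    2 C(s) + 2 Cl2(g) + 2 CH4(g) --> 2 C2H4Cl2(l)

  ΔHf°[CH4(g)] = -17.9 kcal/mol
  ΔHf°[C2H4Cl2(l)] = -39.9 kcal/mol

Products: 2·(-39.9) = -79.8
Reactants: 2·(+0.0) + 2·(+0.0) + 2·(-17.9) = -35.8
ΔH° = (-79.8) − (-35.8) = -44.0 kcal/mol

ΔH° = -44.0 kcal/mol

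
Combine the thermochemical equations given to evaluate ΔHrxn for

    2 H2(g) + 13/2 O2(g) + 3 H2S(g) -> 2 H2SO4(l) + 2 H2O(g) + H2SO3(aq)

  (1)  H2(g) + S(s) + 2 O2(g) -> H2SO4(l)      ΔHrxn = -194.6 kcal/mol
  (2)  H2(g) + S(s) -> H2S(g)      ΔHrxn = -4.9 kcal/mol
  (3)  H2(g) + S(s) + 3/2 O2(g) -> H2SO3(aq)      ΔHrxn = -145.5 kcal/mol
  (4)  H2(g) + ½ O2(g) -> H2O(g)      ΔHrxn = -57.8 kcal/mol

(1) × 2 (×2 to match 2 H2SO4(l) in the target): (2)·(-194.6) = -389.2 kcal/mol
(2) reversed and × 3 (reverse to put H2S(g) on the reactant side; scale by 3 for the 3 H2S(g)): (-3)·(-4.9) = +14.7 kcal/mol
(3) as written (H2SO3(aq) already on the product side): -145.5 kcal/mol
(4) × 2 (×2 to match 2 H2O(g) in the target): (2)·(-57.8) = -115.6 kcal/mol
ΔHrxn = (2)·(-194.6) + (-3)·(-4.9) + (1)·(-145.5) + (2)·(-57.8) = -635.6 kcal/mol

ΔHrxn = -635.6 kcal/mol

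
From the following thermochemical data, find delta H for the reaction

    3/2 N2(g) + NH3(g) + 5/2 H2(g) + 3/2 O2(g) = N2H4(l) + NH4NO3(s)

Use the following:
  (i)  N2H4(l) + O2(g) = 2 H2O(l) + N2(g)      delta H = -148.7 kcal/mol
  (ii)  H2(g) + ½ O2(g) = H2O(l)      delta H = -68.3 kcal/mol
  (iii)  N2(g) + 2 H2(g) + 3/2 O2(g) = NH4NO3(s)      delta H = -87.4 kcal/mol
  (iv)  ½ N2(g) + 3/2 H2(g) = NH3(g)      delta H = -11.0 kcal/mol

(i) reversed (reverse to put N2H4(l) on the product side): +148.7 kcal/mol
(ii) × 2: (2)·(-68.3) = -136.6 kcal/mol
(iii) as written (NH4NO3(s) already on the product side): -87.4 kcal/mol
(iv) reversed (reverse to put NH3(g) on the reactant side): +11.0 kcal/mol
Summing the manipulated equations, delta H = (+148.7) + (-136.6) + (-87.4) + (+11.0) = -64.3 kcal/mol

delta H = -64.3 kcal/mol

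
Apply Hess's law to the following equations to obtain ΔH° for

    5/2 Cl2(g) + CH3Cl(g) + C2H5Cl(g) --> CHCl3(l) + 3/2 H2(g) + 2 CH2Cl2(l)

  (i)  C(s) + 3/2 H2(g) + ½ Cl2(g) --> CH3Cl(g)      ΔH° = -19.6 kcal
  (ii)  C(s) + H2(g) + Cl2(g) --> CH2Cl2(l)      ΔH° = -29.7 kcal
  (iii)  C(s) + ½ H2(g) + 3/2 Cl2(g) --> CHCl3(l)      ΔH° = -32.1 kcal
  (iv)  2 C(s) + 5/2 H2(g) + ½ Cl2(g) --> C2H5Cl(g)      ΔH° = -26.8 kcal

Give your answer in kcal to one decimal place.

(i) reversed (CH3Cl(g) must end up as a reactant): +19.6 kcal
(ii) × 2 (scale by 2 for the 2 CH2Cl2(l)): (2)·(-29.7) = -59.4 kcal
(iii) as written (CHCl3(l) already on the product side): -32.1 kcal
(iv) reversed (reverse to put C2H5Cl(g) on the reactant side): +26.8 kcal
ΔH° = (-1)·(-19.6) + (2)·(-29.7) + (1)·(-32.1) + (-1)·(-26.8) = -45.1 kcal

ΔH° = -45.1 kcal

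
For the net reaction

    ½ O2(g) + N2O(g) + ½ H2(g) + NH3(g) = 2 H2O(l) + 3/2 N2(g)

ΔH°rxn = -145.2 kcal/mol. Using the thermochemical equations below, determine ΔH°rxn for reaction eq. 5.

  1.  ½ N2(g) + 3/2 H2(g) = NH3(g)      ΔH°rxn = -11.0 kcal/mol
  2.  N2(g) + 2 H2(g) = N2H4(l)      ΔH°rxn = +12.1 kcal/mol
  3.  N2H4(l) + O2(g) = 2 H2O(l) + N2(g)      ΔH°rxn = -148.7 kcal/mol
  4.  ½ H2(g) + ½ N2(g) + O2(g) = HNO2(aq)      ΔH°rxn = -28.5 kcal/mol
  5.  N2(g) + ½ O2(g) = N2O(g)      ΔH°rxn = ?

ΔH°rxn = 19.6 kcal/mol

eq. 1 reversed (NH3(g) must end up as a reactant): +11.0 kcal/mol
eq. 2 as written: +12.1 kcal/mol
eq. 3 as written (H2O(l) already on the product side): -148.7 kcal/mol
eq. 4: not needed (HNO2(aq) appears nowhere else).
eq. 5 reversed (reverse to put N2O(g) on the reactant side): contributes −x
-145.2 = (+11.0) + (+12.1) + (-148.7) − x
x = (-145.2 − (-125.6)) / (-1) = 19.6 kcal/mol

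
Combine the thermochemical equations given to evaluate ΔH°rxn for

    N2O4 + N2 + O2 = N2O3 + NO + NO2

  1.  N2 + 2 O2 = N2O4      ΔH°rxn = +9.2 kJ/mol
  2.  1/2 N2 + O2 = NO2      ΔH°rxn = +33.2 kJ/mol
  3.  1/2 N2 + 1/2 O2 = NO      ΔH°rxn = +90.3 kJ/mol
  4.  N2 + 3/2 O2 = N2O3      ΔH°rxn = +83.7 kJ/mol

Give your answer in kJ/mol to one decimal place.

ΔH°rxn = 198.0 kJ/mol

eq. 1 reversed (reverse to put N2O4 on the reactant side): -9.2 kJ/mol
eq. 2 as written (NO2 already on the product side): +33.2 kJ/mol
eq. 3 as written (NO already on the product side): +90.3 kJ/mol
eq. 4 as written (N2O3 already on the product side): +83.7 kJ/mol
Combining the equations, ΔH°rxn = (-1)·(+9.2) + (1)·(+33.2) + (1)·(+90.3) + (1)·(+83.7) = 198.0 kJ/mol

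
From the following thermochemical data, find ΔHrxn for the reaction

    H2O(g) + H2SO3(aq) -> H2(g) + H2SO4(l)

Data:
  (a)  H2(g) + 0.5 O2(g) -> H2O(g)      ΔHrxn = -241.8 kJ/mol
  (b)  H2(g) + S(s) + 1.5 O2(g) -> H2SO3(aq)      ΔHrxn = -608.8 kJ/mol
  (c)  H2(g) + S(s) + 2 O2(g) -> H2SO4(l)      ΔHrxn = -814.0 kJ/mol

(a) reversed: +241.8 kJ/mol
(b) reversed: +608.8 kJ/mol
(c) as written: -814.0 kJ/mol
ΔHrxn = (+241.8) + (+608.8) + (-814.0) = 36.6 kJ/mol

ΔHrxn = 36.6 kJ/mol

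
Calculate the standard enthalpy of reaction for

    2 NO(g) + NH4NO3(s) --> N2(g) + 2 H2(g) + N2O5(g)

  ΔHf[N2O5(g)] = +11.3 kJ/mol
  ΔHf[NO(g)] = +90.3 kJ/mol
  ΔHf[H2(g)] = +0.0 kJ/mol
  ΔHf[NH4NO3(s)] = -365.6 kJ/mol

ΔH° = 196.3 kJ/mol

Products: 1·(+0.0) + 2·(+0.0) + 1·(+11.3) = +11.3
Reactants: 2·(+90.3) + 1·(-365.6) = -185.0
ΔH° = (+11.3) − (-185.0) = 196.3 kJ/mol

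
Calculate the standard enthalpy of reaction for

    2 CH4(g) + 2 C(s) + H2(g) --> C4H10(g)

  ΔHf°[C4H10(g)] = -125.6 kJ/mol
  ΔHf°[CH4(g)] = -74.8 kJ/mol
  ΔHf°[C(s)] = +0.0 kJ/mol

Products: 1·(-125.6) = -125.6
Reactants: 2·(-74.8) + 2·(+0.0) + 1·(+0.0) = -149.6
ΔH_rxn = (-125.6) − (-149.6) = 24.0 kJ/mol

ΔH_rxn = 24.0 kJ/mol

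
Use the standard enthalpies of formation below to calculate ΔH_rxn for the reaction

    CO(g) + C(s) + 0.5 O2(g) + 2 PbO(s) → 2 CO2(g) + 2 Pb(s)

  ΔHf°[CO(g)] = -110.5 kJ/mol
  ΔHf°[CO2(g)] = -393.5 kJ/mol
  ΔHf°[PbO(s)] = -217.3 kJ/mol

Products: 2·(-393.5) + 2·(+0.0) = -787.0
Reactants: 1·(-110.5) + 1·(+0.0) + 1/2·(+0.0) + 2·(-217.3) = -545.1
ΔH_rxn = (-787.0) − (-545.1) = -241.9 kJ/mol

ΔH_rxn = -241.9 kJ/mol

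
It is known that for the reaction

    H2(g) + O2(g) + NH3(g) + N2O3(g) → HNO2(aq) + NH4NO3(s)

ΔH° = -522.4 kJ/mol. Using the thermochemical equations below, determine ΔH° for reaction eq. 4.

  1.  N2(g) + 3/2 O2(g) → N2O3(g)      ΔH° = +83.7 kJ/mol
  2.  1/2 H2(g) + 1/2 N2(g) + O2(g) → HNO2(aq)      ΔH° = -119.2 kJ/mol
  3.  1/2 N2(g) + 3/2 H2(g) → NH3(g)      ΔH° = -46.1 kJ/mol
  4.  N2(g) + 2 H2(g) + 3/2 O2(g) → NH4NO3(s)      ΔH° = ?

eq. 1 reversed (N2O3(g) must end up as a reactant): -83.7 kJ/mol
eq. 2 as written (HNO2(aq) already on the product side): -119.2 kJ/mol
eq. 3 reversed (NH3(g) must end up as a reactant): +46.1 kJ/mol
eq. 4 as written (NH4NO3(s) already on the product side): contributes x
-522.4 = (-83.7) + (-119.2) + (+46.1) + x
x = (-522.4 − (-156.8)) / (1) = -365.6 kJ/mol

ΔH° = -365.6 kJ/mol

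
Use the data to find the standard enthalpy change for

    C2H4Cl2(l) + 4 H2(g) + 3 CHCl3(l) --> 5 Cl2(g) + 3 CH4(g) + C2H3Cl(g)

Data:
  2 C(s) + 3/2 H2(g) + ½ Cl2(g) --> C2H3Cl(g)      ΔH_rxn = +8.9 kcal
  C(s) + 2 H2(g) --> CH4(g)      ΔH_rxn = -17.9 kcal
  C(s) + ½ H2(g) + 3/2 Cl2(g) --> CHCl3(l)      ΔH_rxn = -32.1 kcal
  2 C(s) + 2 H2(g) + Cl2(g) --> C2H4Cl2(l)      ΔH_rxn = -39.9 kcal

equation 1 as written (C2H3Cl(g) already on the product side): +8.9 kcal
equation 2 × 3 (×3 to match 3 CH4(g) in the target): (3)·(-17.9) = -53.7 kcal
equation 3 reversed and × 3 (reverse to put CHCl3(l) on the reactant side; scale by 3 for the 3 CHCl3(l)): (-3)·(-32.1) = +96.3 kcal
equation 4 reversed (C2H4Cl2(l) must end up as a reactant): +39.9 kcal
ΔH_rxn = (+8.9) + (-53.7) + (+96.3) + (+39.9) = 91.4 kcal

ΔH_rxn = 91.4 kcal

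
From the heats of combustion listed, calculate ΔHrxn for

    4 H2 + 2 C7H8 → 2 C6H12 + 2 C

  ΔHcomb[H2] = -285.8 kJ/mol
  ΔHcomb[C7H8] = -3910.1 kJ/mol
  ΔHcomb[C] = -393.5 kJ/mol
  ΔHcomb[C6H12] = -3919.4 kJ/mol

With combustion enthalpies, reactants minus products:
= [4·(-285.8) + 2·(-3910.1)] − [2·(-3919.4) + 2·(-393.5)]
= -337.6 kJ/mol

ΔHrxn = -337.6 kJ/mol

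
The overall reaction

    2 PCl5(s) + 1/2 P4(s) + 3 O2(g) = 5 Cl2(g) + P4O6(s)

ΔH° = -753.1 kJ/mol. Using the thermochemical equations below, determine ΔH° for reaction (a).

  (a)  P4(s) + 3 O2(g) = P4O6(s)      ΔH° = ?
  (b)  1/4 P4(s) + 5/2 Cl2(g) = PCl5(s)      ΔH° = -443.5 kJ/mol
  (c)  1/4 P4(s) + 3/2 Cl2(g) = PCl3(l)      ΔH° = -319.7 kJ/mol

(a) as written: contributes x
(b) reversed and × 2: (-2)·(-443.5) = +887.0 kJ/mol
(c): not needed.
-753.1 = (+887.0) + x
x = (-753.1 − (+887.0)) / (1) = -1640.1 kJ/mol

ΔH° = -1640.1 kJ/mol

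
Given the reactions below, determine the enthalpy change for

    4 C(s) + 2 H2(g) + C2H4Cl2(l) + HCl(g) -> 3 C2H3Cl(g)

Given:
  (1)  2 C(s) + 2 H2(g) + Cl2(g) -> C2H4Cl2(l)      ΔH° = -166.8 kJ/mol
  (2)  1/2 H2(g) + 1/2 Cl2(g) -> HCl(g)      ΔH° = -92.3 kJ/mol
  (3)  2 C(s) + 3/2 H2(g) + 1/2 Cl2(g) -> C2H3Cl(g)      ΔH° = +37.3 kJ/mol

ΔH° = 371.0 kJ/mol

(1) reversed (C2H4Cl2(l) must end up as a reactant): +166.8 kJ/mol
(2) reversed (reverse to put HCl(g) on the reactant side): +92.3 kJ/mol
(3) × 3 (scale by 3 for the 3 C2H3Cl(g)): (3)·(+37.3) = +111.9 kJ/mol
Combining the equations, ΔH° = (+166.8) + (+92.3) + (+111.9) = 371.0 kJ/mol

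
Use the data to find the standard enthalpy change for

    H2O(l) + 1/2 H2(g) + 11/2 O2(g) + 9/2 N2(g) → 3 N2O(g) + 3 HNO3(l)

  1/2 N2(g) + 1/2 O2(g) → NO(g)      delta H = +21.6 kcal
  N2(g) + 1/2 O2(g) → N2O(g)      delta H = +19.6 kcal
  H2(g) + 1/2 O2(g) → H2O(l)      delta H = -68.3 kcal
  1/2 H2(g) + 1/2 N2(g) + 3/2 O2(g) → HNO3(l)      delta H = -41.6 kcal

equation 1: not needed (NO(g) appears nowhere else).
equation 2 × 3 (×3 to match 3 N2O(g) in the target): (3)·(+19.6) = +58.8 kcal
equation 3 reversed (H2O(l) must end up as a reactant): +68.3 kcal
equation 4 × 3 (×3 to match 3 HNO3(l) in the target): (3)·(-41.6) = -124.8 kcal
delta H = (+58.8) + (+68.3) + (-124.8) = 2.3 kcal

delta H = 2.3 kcal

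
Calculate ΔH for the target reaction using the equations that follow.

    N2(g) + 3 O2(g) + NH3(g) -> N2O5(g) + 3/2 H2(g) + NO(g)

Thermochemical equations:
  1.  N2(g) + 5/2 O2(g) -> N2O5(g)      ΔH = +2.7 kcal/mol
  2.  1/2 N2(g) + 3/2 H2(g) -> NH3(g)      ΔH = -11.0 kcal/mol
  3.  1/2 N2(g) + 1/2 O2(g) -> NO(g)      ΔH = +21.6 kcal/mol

ΔH = 35.3 kcal/mol

eq. 1 as written: +2.7 kcal/mol
eq. 2 reversed: +11.0 kcal/mol
eq. 3 as written: +21.6 kcal/mol
ΔH = (1)·(+2.7) + (-1)·(-11.0) + (1)·(+21.6) = 35.3 kcal/mol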